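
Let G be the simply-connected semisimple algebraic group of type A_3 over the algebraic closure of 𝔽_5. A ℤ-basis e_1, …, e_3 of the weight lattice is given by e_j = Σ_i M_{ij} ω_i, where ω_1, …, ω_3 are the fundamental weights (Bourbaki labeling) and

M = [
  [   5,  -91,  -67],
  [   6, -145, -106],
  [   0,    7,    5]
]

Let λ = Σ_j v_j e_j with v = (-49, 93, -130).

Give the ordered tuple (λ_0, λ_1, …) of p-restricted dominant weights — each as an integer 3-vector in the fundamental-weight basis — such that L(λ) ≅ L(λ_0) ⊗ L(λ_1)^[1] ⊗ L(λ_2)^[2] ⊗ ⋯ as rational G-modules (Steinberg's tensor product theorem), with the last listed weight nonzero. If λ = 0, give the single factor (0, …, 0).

Compute c_i = Σ_j M_{ij} v_j with v = (-49, 93, -130):
  c_1 = 5*-49 + -91*93 + -67*-130 = 2
  c_2 = 6*-49 + -145*93 + -106*-130 = 1
  c_3 = 0*-49 + 7*93 + 5*-130 = 1
p = 5; digits c_i = Σ_j d_{ij}·5^j, 0 ≤ d_{ij} < 5:
  c_1 = 2 = 2·5^0
  c_2 = 1 = 1·5^0
  c_3 = 1 = 1·5^0
λ_0 = (2, 1, 1)

((2, 1, 1),)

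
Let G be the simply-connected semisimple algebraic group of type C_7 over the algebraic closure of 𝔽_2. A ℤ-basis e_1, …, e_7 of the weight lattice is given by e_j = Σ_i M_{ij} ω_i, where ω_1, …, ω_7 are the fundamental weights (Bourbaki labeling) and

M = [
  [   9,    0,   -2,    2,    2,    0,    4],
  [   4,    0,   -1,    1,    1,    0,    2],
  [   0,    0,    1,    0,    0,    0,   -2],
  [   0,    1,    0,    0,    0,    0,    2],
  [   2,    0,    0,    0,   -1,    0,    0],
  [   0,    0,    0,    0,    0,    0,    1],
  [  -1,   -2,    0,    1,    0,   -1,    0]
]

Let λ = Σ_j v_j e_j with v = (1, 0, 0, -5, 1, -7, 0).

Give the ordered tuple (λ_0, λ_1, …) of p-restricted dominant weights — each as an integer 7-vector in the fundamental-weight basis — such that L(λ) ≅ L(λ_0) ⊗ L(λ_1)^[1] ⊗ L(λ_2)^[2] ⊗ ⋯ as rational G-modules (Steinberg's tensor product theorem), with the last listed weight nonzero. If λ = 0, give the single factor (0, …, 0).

Converting to the ω-basis (c_i = row i of M dotted with v = (1, 0, 0, -5, 1, -7, 0)):
  c_1 = 9·1 + 0·0 + (-2)·(0) + (2)·(-5) + 2·1 + (0)·(-7) + 4·0 = 1
  c_2 = 4·1 + 0·0 + (-1)·(0) + (1)·(-5) + 1·1 + (0)·(-7) + 2·0 = 0
  c_3 = 0·1 + 0·0 + 1·0 + (0)·(-5) + 0·1 + (0)·(-7) + (-2)·(0) = 0
  c_4 = 0·1 + 1·0 + 0·0 + (0)·(-5) + 0·1 + (0)·(-7) + 2·0 = 0
  c_5 = 2·1 + 0·0 + 0·0 + (0)·(-5) + (-1)·(1) + (0)·(-7) + 0·0 = 1
  c_6 = 0·1 + 0·0 + 0·0 + (0)·(-5) + 0·1 + (0)·(-7) + 1·0 = 0
  c_7 = (-1)·(1) + (-2)·(0) + 0·0 + (1)·(-5) + 0·1 + (-1)·(-7) + 0·0 = 1
Expand coordinatewise in base 2:
  c_1 = 1 = 1·2^0
  c_2 = 0
  c_3 = 0
  c_4 = 0
  c_5 = 1 = 1·2^0
  c_6 = 0
  c_7 = 1 = 1·2^0
λ_0 = (1, 0, 0, 0, 1, 0, 1)

((1, 0, 0, 0, 1, 0, 1),)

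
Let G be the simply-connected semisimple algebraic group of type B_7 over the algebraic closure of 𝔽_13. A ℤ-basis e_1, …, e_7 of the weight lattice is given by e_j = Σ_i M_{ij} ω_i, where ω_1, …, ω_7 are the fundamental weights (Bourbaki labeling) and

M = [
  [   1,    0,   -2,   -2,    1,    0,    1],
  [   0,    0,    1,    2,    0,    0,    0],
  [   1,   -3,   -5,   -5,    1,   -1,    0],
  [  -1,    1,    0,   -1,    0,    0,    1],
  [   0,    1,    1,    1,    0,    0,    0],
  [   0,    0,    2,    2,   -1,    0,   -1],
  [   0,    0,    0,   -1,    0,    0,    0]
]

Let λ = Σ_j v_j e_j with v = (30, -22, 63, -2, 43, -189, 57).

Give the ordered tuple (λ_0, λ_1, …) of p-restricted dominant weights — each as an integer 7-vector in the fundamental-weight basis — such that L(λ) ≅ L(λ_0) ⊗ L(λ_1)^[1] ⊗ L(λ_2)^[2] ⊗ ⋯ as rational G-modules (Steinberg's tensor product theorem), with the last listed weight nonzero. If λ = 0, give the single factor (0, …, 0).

((8, 7, 10, 7, 0, 9, 2), (0, 4, 1, 0, 3, 1, 0))

Change of basis e → ω: c = M·v where v = (30, -22, 63, -2, 43, -189, 57):
  c_1 = 1·30 + (0)·(-22) + (-2)·(63) + (-2)·(-2) + 1·43 + (0)·(-189) + 1·57 = 8
  c_2 = 0·30 + (0)·(-22) + 1·63 + (2)·(-2) + 0·43 + (0)·(-189) + 0·57 = 59
  c_3 = 1·30 + (-3)·(-22) + (-5)·(63) + (-5)·(-2) + 1·43 + (-1)·(-189) + 0·57 = 23
  c_4 = (-1)·(30) + (1)·(-22) + 0·63 + (-1)·(-2) + 0·43 + (0)·(-189) + 1·57 = 7
  c_5 = 0·30 + (1)·(-22) + 1·63 + (1)·(-2) + 0·43 + (0)·(-189) + 0·57 = 39
  c_6 = 0·30 + (0)·(-22) + 2·63 + (2)·(-2) + (-1)·(43) + (0)·(-189) + (-1)·(57) = 22
  c_7 = 0·30 + (0)·(-22) + 0·63 + (-1)·(-2) + 0·43 + (0)·(-189) + 0·57 = 2
Expand coordinatewise in base 13:
  c_1 = 8 = 8·13^0
  c_2 = 59 = 7·13^0 + 4·13^1
  c_3 = 23 = 10·13^0 + 1·13^1
  c_4 = 7 = 7·13^0
  c_5 = 39 = 0·13^0 + 3·13^1
  c_6 = 22 = 9·13^0 + 1·13^1
  c_7 = 2 = 2·13^0
Factor λ_0 = (8, 7, 10, 7, 0, 9, 2)
Factor λ_1 = (0, 4, 1, 0, 3, 1, 0)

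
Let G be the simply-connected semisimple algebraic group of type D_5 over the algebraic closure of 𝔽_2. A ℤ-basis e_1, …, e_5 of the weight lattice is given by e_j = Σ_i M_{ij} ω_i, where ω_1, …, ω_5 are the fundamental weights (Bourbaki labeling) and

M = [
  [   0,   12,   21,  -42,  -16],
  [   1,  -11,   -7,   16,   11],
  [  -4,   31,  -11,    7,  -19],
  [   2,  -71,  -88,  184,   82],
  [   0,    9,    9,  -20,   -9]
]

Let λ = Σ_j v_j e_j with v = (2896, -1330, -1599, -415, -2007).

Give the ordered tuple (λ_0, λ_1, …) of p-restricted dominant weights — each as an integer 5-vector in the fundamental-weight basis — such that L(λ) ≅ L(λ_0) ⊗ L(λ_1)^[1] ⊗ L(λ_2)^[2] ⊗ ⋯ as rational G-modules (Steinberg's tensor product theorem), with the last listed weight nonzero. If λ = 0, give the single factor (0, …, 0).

Compute c_i = Σ_j M_{ij} v_j with v = (2896, -1330, -1599, -415, -2007):
  c_1 = (0)·(2896) + (12)·(-1330) + (21)·(-1599) + (-42)·(-415) + (-16)·(-2007) = 3
  c_2 = (1)·(2896) + (-11)·(-1330) + (-7)·(-1599) + (16)·(-415) + (11)·(-2007) = 2
  c_3 = (-4)·(2896) + (31)·(-1330) + (-11)·(-1599) + (7)·(-415) + (-19)·(-2007) = 3
  c_4 = (2)·(2896) + (-71)·(-1330) + (-88)·(-1599) + (184)·(-415) + (82)·(-2007) = 0
  c_5 = (0)·(2896) + (9)·(-1330) + (9)·(-1599) + (-20)·(-415) + (-9)·(-2007) = 2
Expand coordinatewise in base 2:
  c_1 = 3 = 1·2^0 + 1·2^1
  c_2 = 2 = 0·2^0 + 1·2^1
  c_3 = 3 = 1·2^0 + 1·2^1
  c_4 = 0
  c_5 = 2 = 0·2^0 + 1·2^1
Factor λ_0 = (1, 0, 1, 0, 0)
Factor λ_1 = (1, 1, 1, 0, 1)

((1, 0, 1, 0, 0), (1, 1, 1, 0, 1))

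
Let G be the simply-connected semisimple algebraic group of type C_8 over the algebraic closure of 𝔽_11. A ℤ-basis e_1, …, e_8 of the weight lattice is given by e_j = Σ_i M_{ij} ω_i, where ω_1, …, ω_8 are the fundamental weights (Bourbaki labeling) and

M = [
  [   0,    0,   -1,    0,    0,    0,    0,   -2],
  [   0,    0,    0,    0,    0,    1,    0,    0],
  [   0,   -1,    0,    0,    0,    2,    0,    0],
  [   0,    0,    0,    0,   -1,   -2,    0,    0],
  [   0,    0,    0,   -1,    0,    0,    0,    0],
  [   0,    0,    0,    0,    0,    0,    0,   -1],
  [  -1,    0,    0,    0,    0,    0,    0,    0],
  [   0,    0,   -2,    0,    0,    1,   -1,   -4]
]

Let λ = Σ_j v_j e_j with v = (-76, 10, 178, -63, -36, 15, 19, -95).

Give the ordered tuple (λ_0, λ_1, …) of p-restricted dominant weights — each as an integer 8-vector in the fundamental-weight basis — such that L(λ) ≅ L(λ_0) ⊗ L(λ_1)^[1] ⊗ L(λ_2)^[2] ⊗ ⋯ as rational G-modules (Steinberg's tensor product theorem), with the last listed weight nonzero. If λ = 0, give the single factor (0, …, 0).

Converting to the ω-basis (c_i = row i of M dotted with v = (-76, 10, 178, -63, -36, 15, 19, -95)):
  c_1 = (0)·(-76) + (0)·(10) + (-1)·(178) + (0)·(-63) + (0)·(-36) + (0)·(15) + (0)·(19) + (-2)·(-95) = 12
  c_2 = (0)·(-76) + (0)·(10) + (0)·(178) + (0)·(-63) + (0)·(-36) + (1)·(15) + (0)·(19) + (0)·(-95) = 15
  c_3 = (0)·(-76) + (-1)·(10) + (0)·(178) + (0)·(-63) + (0)·(-36) + (2)·(15) + (0)·(19) + (0)·(-95) = 20
  c_4 = (0)·(-76) + (0)·(10) + (0)·(178) + (0)·(-63) + (-1)·(-36) + (-2)·(15) + (0)·(19) + (0)·(-95) = 6
  c_5 = (0)·(-76) + (0)·(10) + (0)·(178) + (-1)·(-63) + (0)·(-36) + (0)·(15) + (0)·(19) + (0)·(-95) = 63
  c_6 = (0)·(-76) + (0)·(10) + (0)·(178) + (0)·(-63) + (0)·(-36) + (0)·(15) + (0)·(19) + (-1)·(-95) = 95
  c_7 = (-1)·(-76) + (0)·(10) + (0)·(178) + (0)·(-63) + (0)·(-36) + (0)·(15) + (0)·(19) + (0)·(-95) = 76
  c_8 = (0)·(-76) + (0)·(10) + (-2)·(178) + (0)·(-63) + (0)·(-36) + (1)·(15) + (-1)·(19) + (-4)·(-95) = 20
Writing each c_i in base p = 11:
  c_1 = 12 = 1·11^0 + 1·11^1
  c_2 = 15 = 4·11^0 + 1·11^1
  c_3 = 20 = 9·11^0 + 1·11^1
  c_4 = 6 = 6·11^0
  c_5 = 63 = 8·11^0 + 5·11^1
  c_6 = 95 = 7·11^0 + 8·11^1
  c_7 = 76 = 10·11^0 + 6·11^1
  c_8 = 20 = 9·11^0 + 1·11^1
λ_0 = (1, 4, 9, 6, 8, 7, 10, 9)
λ_1 = (1, 1, 1, 0, 5, 8, 6, 1)

((1, 4, 9, 6, 8, 7, 10, 9), (1, 1, 1, 0, 5, 8, 6, 1))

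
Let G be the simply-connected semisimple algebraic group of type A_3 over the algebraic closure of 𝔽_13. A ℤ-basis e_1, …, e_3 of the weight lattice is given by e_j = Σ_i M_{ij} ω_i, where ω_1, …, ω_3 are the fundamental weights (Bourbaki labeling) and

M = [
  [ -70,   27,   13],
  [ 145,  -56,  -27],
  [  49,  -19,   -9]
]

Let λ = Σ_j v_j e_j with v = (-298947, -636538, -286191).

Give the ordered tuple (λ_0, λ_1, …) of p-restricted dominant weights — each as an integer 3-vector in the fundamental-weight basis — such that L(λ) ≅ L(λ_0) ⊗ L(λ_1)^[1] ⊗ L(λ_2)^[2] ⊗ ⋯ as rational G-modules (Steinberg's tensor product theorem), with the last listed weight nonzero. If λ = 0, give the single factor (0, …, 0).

ω-coordinates c = M·v, v = (-298947, -636538, -286191):
  c_1 = (-70)·(-298947) + (27)·(-636538) + (13)·(-286191) = 19281
  c_2 = (145)·(-298947) + (-56)·(-636538) + (-27)·(-286191) = 25970
  c_3 = (49)·(-298947) + (-19)·(-636538) + (-9)·(-286191) = 21538
Writing each c_i in base p = 13:
  c_1 = 19281 = 2·13^0 + 1·13^1 + 10·13^2 + 8·13^3
  c_2 = 25970 = 9·13^0 + 8·13^1 + 10·13^2 + 11·13^3
  c_3 = 21538 = 10·13^0 + 5·13^1 + 10·13^2 + 9·13^3
λ_0 = (2, 9, 10)
λ_1 = (1, 8, 5)
λ_2 = (10, 10, 10)
λ_3 = (8, 11, 9)

((2, 9, 10), (1, 8, 5), (10, 10, 10), (8, 11, 9))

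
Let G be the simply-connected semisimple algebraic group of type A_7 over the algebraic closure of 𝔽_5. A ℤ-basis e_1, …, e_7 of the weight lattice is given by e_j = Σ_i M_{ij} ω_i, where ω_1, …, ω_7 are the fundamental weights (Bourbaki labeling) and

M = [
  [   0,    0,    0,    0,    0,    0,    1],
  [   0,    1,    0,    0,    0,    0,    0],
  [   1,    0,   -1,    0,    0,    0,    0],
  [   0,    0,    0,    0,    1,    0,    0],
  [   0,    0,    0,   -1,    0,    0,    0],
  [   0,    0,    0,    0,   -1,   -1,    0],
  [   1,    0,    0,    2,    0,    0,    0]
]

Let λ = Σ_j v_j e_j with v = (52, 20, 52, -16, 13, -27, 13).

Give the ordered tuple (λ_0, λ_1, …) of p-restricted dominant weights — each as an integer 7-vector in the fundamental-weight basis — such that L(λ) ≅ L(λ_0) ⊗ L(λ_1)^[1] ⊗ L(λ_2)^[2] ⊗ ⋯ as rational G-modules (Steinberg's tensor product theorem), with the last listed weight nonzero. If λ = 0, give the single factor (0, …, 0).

((3, 0, 0, 3, 1, 4, 0), (2, 4, 0, 2, 3, 2, 4))

In the fundamental-weight basis, λ has coordinates c = M·v (v = (52, 20, 52, -16, 13, -27, 13)):
  c_1 = 0·52 + 0·20 + 0·52 + (0)·(-16) + 0·13 + (0)·(-27) + 1·13 = 13
  c_2 = 0·52 + 1·20 + 0·52 + (0)·(-16) + 0·13 + (0)·(-27) + 0·13 = 20
  c_3 = 1·52 + 0·20 + (-1)·(52) + (0)·(-16) + 0·13 + (0)·(-27) + 0·13 = 0
  c_4 = 0·52 + 0·20 + 0·52 + (0)·(-16) + 1·13 + (0)·(-27) + 0·13 = 13
  c_5 = 0·52 + 0·20 + 0·52 + (-1)·(-16) + 0·13 + (0)·(-27) + 0·13 = 16
  c_6 = 0·52 + 0·20 + 0·52 + (0)·(-16) + (-1)·(13) + (-1)·(-27) + 0·13 = 14
  c_7 = 1·52 + 0·20 + 0·52 + (2)·(-16) + 0·13 + (0)·(-27) + 0·13 = 20
Expand coordinatewise in base 5:
  c_1 = 13 = 3·5^0 + 2·5^1
  c_2 = 20 = 0·5^0 + 4·5^1
  c_3 = 0
  c_4 = 13 = 3·5^0 + 2·5^1
  c_5 = 16 = 1·5^0 + 3·5^1
  c_6 = 14 = 4·5^0 + 2·5^1
  c_7 = 20 = 0·5^0 + 4·5^1
p-restricted factor λ_0 = (3, 0, 0, 3, 1, 4, 0)
p-restricted factor λ_1 = (2, 4, 0, 2, 3, 2, 4)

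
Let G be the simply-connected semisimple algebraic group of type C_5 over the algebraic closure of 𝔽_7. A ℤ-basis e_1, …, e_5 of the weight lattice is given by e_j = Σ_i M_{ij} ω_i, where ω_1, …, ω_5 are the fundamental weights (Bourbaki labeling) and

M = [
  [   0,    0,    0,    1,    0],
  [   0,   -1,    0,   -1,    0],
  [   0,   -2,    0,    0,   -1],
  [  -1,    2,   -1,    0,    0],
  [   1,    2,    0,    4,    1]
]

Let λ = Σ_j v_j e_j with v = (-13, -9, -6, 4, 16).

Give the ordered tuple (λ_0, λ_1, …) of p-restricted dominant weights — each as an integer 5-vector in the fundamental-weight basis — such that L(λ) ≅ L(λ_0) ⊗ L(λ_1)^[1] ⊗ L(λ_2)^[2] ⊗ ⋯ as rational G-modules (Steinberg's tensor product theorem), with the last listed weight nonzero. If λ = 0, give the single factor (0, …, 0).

((4, 5, 2, 1, 1),)

Change of basis e → ω: c = M·v where v = (-13, -9, -6, 4, 16):
  c_1 = (0)·(-13) + (0)·(-9) + (0)·(-6) + (1)·(4) + (0)·(16) = 4
  c_2 = (0)·(-13) + (-1)·(-9) + (0)·(-6) + (-1)·(4) + (0)·(16) = 5
  c_3 = (0)·(-13) + (-2)·(-9) + (0)·(-6) + (0)·(4) + (-1)·(16) = 2
  c_4 = (-1)·(-13) + (2)·(-9) + (-1)·(-6) + (0)·(4) + (0)·(16) = 1
  c_5 = (1)·(-13) + (2)·(-9) + (0)·(-6) + (4)·(4) + (1)·(16) = 1
Writing each c_i in base p = 7:
  c_1 = 4 = 4·7^0
  c_2 = 5 = 5·7^0
  c_3 = 2 = 2·7^0
  c_4 = 1 = 1·7^0
  c_5 = 1 = 1·7^0
λ_0 = (4, 5, 2, 1, 1)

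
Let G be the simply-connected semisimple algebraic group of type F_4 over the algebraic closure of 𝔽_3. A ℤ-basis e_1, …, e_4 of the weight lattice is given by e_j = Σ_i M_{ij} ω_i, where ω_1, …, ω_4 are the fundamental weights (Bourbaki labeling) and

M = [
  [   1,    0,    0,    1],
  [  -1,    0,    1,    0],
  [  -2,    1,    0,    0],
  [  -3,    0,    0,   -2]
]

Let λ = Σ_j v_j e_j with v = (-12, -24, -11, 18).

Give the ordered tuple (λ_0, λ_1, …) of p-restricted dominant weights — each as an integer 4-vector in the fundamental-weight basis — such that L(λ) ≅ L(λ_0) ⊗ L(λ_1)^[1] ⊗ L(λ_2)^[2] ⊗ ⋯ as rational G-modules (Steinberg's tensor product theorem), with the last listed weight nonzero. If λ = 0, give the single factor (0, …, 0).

ω-coordinates c = M·v, v = (-12, -24, -11, 18):
  c_1 = 1*-12 + 0*-24 + 0*-11 + 1*18 = 6
  c_2 = -1*-12 + 0*-24 + 1*-11 + 0*18 = 1
  c_3 = -2*-12 + 1*-24 + 0*-11 + 0*18 = 0
  c_4 = -3*-12 + 0*-24 + 0*-11 + -2*18 = 0
p = 3; digits c_i = Σ_j d_{ij}·3^j, 0 ≤ d_{ij} < 3:
  c_1 = 6 = 0·3^0 + 2·3^1
  c_2 = 1 = 1·3^0
  c_3 = 0
  c_4 = 0
λ_0 = (0, 1, 0, 0)
λ_1 = (2, 0, 0, 0)

((0, 1, 0, 0), (2, 0, 0, 0))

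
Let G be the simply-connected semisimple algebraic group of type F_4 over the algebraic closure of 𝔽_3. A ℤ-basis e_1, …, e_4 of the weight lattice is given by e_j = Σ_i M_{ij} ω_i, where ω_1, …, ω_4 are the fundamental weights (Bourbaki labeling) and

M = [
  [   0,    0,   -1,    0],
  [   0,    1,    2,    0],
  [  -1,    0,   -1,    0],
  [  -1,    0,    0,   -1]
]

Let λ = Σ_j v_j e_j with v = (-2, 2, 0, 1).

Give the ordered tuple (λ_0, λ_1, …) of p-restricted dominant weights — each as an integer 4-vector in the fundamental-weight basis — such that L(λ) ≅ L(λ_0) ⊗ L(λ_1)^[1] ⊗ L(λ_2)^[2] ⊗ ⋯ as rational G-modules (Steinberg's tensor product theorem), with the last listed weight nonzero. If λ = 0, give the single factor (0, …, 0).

((0, 2, 2, 1),)

Compute c_i = Σ_j M_{ij} v_j with v = (-2, 2, 0, 1):
  c_1 = (0)·(-2) + 0·2 + (-1)·(0) + 0·1 = 0
  c_2 = (0)·(-2) + 1·2 + 2·0 + 0·1 = 2
  c_3 = (-1)·(-2) + 0·2 + (-1)·(0) + 0·1 = 2
  c_4 = (-1)·(-2) + 0·2 + 0·0 + (-1)·(1) = 1
p = 3; digits c_i = Σ_j d_{ij}·3^j, 0 ≤ d_{ij} < 3:
  c_1 = 0
  c_2 = 2 = 2·3^0
  c_3 = 2 = 2·3^0
  c_4 = 1 = 1·3^0
λ_0 = (0, 2, 2, 1)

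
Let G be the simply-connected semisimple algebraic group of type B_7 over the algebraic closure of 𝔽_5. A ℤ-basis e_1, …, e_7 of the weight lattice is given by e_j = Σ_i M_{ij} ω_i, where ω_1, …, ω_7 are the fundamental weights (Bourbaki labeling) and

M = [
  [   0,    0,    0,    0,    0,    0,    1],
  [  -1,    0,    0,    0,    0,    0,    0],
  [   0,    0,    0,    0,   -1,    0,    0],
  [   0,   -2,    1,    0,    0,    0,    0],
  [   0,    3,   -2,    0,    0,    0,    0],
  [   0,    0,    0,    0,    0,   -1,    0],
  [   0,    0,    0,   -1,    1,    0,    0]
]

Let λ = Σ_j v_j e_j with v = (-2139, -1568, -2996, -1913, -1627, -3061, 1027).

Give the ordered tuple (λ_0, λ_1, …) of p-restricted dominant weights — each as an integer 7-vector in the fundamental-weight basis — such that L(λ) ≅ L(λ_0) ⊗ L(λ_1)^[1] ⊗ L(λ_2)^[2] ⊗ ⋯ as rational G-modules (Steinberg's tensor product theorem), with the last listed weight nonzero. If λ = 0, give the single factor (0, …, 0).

In the fundamental-weight basis, λ has coordinates c = M·v (v = (-2139, -1568, -2996, -1913, -1627, -3061, 1027)):
  c_1 = (0)·(-2139) + (0)·(-1568) + (0)·(-2996) + (0)·(-1913) + (0)·(-1627) + (0)·(-3061) + 1·1027 = 1027
  c_2 = (-1)·(-2139) + (0)·(-1568) + (0)·(-2996) + (0)·(-1913) + (0)·(-1627) + (0)·(-3061) + 0·1027 = 2139
  c_3 = (0)·(-2139) + (0)·(-1568) + (0)·(-2996) + (0)·(-1913) + (-1)·(-1627) + (0)·(-3061) + 0·1027 = 1627
  c_4 = (0)·(-2139) + (-2)·(-1568) + (1)·(-2996) + (0)·(-1913) + (0)·(-1627) + (0)·(-3061) + 0·1027 = 140
  c_5 = (0)·(-2139) + (3)·(-1568) + (-2)·(-2996) + (0)·(-1913) + (0)·(-1627) + (0)·(-3061) + 0·1027 = 1288
  c_6 = (0)·(-2139) + (0)·(-1568) + (0)·(-2996) + (0)·(-1913) + (0)·(-1627) + (-1)·(-3061) + 0·1027 = 3061
  c_7 = (0)·(-2139) + (0)·(-1568) + (0)·(-2996) + (-1)·(-1913) + (1)·(-1627) + (0)·(-3061) + 0·1027 = 286
Expand coordinatewise in base 5:
  c_1 = 1027 = 2·5^0 + 0·5^1 + 1·5^2 + 3·5^3 + 1·5^4
  c_2 = 2139 = 4·5^0 + 2·5^1 + 0·5^2 + 2·5^3 + 3·5^4
  c_3 = 1627 = 2·5^0 + 0·5^1 + 0·5^2 + 3·5^3 + 2·5^4
  c_4 = 140 = 0·5^0 + 3·5^1 + 0·5^2 + 1·5^3
  c_5 = 1288 = 3·5^0 + 2·5^1 + 1·5^2 + 0·5^3 + 2·5^4
  c_6 = 3061 = 1·5^0 + 2·5^1 + 2·5^2 + 4·5^3 + 4·5^4
  c_7 = 286 = 1·5^0 + 2·5^1 + 1·5^2 + 2·5^3
Factor λ_0 = (2, 4, 2, 0, 3, 1, 1)
Factor λ_1 = (0, 2, 0, 3, 2, 2, 2)
Factor λ_2 = (1, 0, 0, 0, 1, 2, 1)
Factor λ_3 = (3, 2, 3, 1, 0, 4, 2)
Factor λ_4 = (1, 3, 2, 0, 2, 4, 0)

((2, 4, 2, 0, 3, 1, 1), (0, 2, 0, 3, 2, 2, 2), (1, 0, 0, 0, 1, 2, 1), (3, 2, 3, 1, 0, 4, 2), (1, 3, 2, 0, 2, 4, 0))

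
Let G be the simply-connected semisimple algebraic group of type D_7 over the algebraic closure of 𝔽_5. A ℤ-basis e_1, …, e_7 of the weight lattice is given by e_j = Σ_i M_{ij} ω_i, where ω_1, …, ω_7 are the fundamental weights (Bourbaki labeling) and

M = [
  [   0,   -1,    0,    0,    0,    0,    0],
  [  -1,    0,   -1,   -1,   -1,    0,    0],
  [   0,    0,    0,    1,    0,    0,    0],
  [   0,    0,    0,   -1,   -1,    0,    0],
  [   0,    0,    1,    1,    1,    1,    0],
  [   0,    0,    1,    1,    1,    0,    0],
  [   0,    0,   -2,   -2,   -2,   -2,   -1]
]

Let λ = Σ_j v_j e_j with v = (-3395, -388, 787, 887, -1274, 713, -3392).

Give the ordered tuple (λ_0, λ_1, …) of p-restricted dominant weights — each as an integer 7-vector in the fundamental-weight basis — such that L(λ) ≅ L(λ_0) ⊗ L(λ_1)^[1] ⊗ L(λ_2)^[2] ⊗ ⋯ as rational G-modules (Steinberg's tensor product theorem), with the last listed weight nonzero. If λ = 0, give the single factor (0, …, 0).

((3, 0, 2, 2, 3, 0, 1), (2, 4, 2, 2, 2, 0, 3), (0, 4, 0, 0, 4, 1, 1), (3, 3, 2, 3, 3, 3, 4), (0, 4, 1, 0, 1, 0, 1))

Converting to the ω-basis (c_i = row i of M dotted with v = (-3395, -388, 787, 887, -1274, 713, -3392)):
  c_1 = (0)·(-3395) + (-1)·(-388) + 0·787 + 0·887 + (0)·(-1274) + 0·713 + (0)·(-3392) = 388
  c_2 = (-1)·(-3395) + (0)·(-388) + (-1)·(787) + (-1)·(887) + (-1)·(-1274) + 0·713 + (0)·(-3392) = 2995
  c_3 = (0)·(-3395) + (0)·(-388) + 0·787 + 1·887 + (0)·(-1274) + 0·713 + (0)·(-3392) = 887
  c_4 = (0)·(-3395) + (0)·(-388) + 0·787 + (-1)·(887) + (-1)·(-1274) + 0·713 + (0)·(-3392) = 387
  c_5 = (0)·(-3395) + (0)·(-388) + 1·787 + 1·887 + (1)·(-1274) + 1·713 + (0)·(-3392) = 1113
  c_6 = (0)·(-3395) + (0)·(-388) + 1·787 + 1·887 + (1)·(-1274) + 0·713 + (0)·(-3392) = 400
  c_7 = (0)·(-3395) + (0)·(-388) + (-2)·(787) + (-2)·(887) + (-2)·(-1274) + (-2)·(713) + (-1)·(-3392) = 1166
p = 5; digits c_i = Σ_j d_{ij}·5^j, 0 ≤ d_{ij} < 5:
  c_1 = 388 = 3·5^0 + 2·5^1 + 0·5^2 + 3·5^3
  c_2 = 2995 = 0·5^0 + 4·5^1 + 4·5^2 + 3·5^3 + 4·5^4
  c_3 = 887 = 2·5^0 + 2·5^1 + 0·5^2 + 2·5^3 + 1·5^4
  c_4 = 387 = 2·5^0 + 2·5^1 + 0·5^2 + 3·5^3
  c_5 = 1113 = 3·5^0 + 2·5^1 + 4·5^2 + 3·5^3 + 1·5^4
  c_6 = 400 = 0·5^0 + 0·5^1 + 1·5^2 + 3·5^3
  c_7 = 1166 = 1·5^0 + 3·5^1 + 1·5^2 + 4·5^3 + 1·5^4
λ_0 = (3, 0, 2, 2, 3, 0, 1)
λ_1 = (2, 4, 2, 2, 2, 0, 3)
λ_2 = (0, 4, 0, 0, 4, 1, 1)
λ_3 = (3, 3, 2, 3, 3, 3, 4)
λ_4 = (0, 4, 1, 0, 1, 0, 1)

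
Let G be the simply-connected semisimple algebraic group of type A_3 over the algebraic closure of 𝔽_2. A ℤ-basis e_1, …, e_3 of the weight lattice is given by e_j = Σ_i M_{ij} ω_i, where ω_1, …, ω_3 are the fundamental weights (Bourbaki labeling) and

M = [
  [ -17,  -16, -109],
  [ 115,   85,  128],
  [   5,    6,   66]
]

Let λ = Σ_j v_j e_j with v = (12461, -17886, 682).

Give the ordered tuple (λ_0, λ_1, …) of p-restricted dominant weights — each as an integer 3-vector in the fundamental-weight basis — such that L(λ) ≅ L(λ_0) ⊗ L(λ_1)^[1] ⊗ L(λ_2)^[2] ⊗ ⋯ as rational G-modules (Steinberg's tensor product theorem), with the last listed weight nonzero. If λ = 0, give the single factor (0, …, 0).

((1, 1, 1),)

Compute c_i = Σ_j M_{ij} v_j with v = (12461, -17886, 682):
  c_1 = -17*12461 + -16*-17886 + -109*682 = 1
  c_2 = 115*12461 + 85*-17886 + 128*682 = 1
  c_3 = 5*12461 + 6*-17886 + 66*682 = 1
Expand coordinatewise in base 2:
  c_1 = 1 = 1·2^0
  c_2 = 1 = 1·2^0
  c_3 = 1 = 1·2^0
Factor λ_0 = (1, 1, 1)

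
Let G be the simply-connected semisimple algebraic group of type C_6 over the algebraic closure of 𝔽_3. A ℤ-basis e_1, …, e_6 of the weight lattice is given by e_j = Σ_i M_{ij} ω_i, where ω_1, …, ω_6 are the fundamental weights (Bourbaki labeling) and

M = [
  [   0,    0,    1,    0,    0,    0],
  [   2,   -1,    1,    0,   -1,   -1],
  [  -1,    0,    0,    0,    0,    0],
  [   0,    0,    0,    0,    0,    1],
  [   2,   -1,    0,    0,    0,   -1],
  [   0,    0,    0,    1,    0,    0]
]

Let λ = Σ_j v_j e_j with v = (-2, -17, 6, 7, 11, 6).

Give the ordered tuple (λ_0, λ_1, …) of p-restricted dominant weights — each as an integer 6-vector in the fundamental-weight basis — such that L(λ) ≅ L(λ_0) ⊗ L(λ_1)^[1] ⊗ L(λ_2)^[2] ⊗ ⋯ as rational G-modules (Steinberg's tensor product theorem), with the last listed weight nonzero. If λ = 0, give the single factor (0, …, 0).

In the fundamental-weight basis, λ has coordinates c = M·v (v = (-2, -17, 6, 7, 11, 6)):
  c_1 = (0)·(-2) + (0)·(-17) + (1)·(6) + (0)·(7) + (0)·(11) + (0)·(6) = 6
  c_2 = (2)·(-2) + (-1)·(-17) + (1)·(6) + (0)·(7) + (-1)·(11) + (-1)·(6) = 2
  c_3 = (-1)·(-2) + (0)·(-17) + (0)·(6) + (0)·(7) + (0)·(11) + (0)·(6) = 2
  c_4 = (0)·(-2) + (0)·(-17) + (0)·(6) + (0)·(7) + (0)·(11) + (1)·(6) = 6
  c_5 = (2)·(-2) + (-1)·(-17) + (0)·(6) + (0)·(7) + (0)·(11) + (-1)·(6) = 7
  c_6 = (0)·(-2) + (0)·(-17) + (0)·(6) + (1)·(7) + (0)·(11) + (0)·(6) = 7
p = 3; digits c_i = Σ_j d_{ij}·3^j, 0 ≤ d_{ij} < 3:
  c_1 = 6 = 0·3^0 + 2·3^1
  c_2 = 2 = 2·3^0
  c_3 = 2 = 2·3^0
  c_4 = 6 = 0·3^0 + 2·3^1
  c_5 = 7 = 1·3^0 + 2·3^1
  c_6 = 7 = 1·3^0 + 2·3^1
Factor λ_0 = (0, 2, 2, 0, 1, 1)
Factor λ_1 = (2, 0, 0, 2, 2, 2)

((0, 2, 2, 0, 1, 1), (2, 0, 0, 2, 2, 2))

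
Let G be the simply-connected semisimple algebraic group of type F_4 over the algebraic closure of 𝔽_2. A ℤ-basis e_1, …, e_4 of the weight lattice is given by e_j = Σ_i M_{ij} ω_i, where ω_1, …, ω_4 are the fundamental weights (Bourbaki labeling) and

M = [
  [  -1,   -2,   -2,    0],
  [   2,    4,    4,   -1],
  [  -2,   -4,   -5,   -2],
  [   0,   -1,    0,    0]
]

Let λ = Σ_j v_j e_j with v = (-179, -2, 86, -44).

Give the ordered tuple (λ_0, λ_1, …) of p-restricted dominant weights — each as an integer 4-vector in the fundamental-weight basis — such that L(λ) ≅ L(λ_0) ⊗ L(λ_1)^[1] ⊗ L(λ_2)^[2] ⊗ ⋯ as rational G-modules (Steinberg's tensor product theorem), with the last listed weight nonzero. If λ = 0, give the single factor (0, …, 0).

ω-coordinates c = M·v, v = (-179, -2, 86, -44):
  c_1 = (-1)·(-179) + (-2)·(-2) + (-2)·(86) + (0)·(-44) = 11
  c_2 = (2)·(-179) + (4)·(-2) + (4)·(86) + (-1)·(-44) = 22
  c_3 = (-2)·(-179) + (-4)·(-2) + (-5)·(86) + (-2)·(-44) = 24
  c_4 = (0)·(-179) + (-1)·(-2) + (0)·(86) + (0)·(-44) = 2
p = 2; digits c_i = Σ_j d_{ij}·2^j, 0 ≤ d_{ij} < 2:
  c_1 = 11 = 1·2^0 + 1·2^1 + 0·2^2 + 1·2^3
  c_2 = 22 = 0·2^0 + 1·2^1 + 1·2^2 + 0·2^3 + 1·2^4
  c_3 = 24 = 0·2^0 + 0·2^1 + 0·2^2 + 1·2^3 + 1·2^4
  c_4 = 2 = 0·2^0 + 1·2^1
Factor λ_0 = (1, 0, 0, 0)
Factor λ_1 = (1, 1, 0, 1)
Factor λ_2 = (0, 1, 0, 0)
Factor λ_3 = (1, 0, 1, 0)
Factor λ_4 = (0, 1, 1, 0)

((1, 0, 0, 0), (1, 1, 0, 1), (0, 1, 0, 0), (1, 0, 1, 0), (0, 1, 1, 0))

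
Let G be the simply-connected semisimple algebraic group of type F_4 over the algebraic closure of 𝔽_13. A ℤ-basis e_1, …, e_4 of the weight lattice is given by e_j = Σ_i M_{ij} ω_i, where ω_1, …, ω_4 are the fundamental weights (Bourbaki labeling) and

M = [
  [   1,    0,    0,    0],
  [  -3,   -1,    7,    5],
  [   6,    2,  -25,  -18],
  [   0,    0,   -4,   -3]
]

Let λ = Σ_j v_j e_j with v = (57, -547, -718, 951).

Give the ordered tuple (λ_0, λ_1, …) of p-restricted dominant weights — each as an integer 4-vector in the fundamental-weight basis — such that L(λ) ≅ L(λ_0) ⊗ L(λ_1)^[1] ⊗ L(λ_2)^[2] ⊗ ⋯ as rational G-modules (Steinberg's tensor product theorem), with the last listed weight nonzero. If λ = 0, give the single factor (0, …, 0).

Change of basis e → ω: c = M·v where v = (57, -547, -718, 951):
  c_1 = 1*57 + 0*-547 + 0*-718 + 0*951 = 57
  c_2 = -3*57 + -1*-547 + 7*-718 + 5*951 = 105
  c_3 = 6*57 + 2*-547 + -25*-718 + -18*951 = 80
  c_4 = 0*57 + 0*-547 + -4*-718 + -3*951 = 19
p = 13; digits c_i = Σ_j d_{ij}·13^j, 0 ≤ d_{ij} < 13:
  c_1 = 57 = 5·13^0 + 4·13^1
  c_2 = 105 = 1·13^0 + 8·13^1
  c_3 = 80 = 2·13^0 + 6·13^1
  c_4 = 19 = 6·13^0 + 1·13^1
Factor λ_0 = (5, 1, 2, 6)
Factor λ_1 = (4, 8, 6, 1)

((5, 1, 2, 6), (4, 8, 6, 1))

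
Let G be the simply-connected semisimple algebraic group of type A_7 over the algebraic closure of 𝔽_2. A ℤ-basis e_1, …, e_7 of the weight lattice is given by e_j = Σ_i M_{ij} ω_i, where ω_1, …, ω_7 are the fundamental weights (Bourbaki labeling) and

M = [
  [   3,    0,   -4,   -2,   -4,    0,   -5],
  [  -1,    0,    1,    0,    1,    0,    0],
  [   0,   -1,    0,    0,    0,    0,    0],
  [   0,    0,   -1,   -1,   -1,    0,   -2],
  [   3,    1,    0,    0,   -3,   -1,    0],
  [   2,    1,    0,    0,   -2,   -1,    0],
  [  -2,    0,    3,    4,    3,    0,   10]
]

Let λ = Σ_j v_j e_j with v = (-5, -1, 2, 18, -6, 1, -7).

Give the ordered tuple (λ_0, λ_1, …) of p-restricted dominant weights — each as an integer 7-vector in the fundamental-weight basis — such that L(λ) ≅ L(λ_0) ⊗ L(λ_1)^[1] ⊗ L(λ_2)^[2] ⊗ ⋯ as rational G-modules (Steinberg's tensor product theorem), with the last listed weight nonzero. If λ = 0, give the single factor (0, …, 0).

In the fundamental-weight basis, λ has coordinates c = M·v (v = (-5, -1, 2, 18, -6, 1, -7)):
  c_1 = (3)·(-5) + (0)·(-1) + (-4)·(2) + (-2)·(18) + (-4)·(-6) + 0·1 + (-5)·(-7) = 0
  c_2 = (-1)·(-5) + (0)·(-1) + 1·2 + 0·18 + (1)·(-6) + 0·1 + (0)·(-7) = 1
  c_3 = (0)·(-5) + (-1)·(-1) + 0·2 + 0·18 + (0)·(-6) + 0·1 + (0)·(-7) = 1
  c_4 = (0)·(-5) + (0)·(-1) + (-1)·(2) + (-1)·(18) + (-1)·(-6) + 0·1 + (-2)·(-7) = 0
  c_5 = (3)·(-5) + (1)·(-1) + 0·2 + 0·18 + (-3)·(-6) + (-1)·(1) + (0)·(-7) = 1
  c_6 = (2)·(-5) + (1)·(-1) + 0·2 + 0·18 + (-2)·(-6) + (-1)·(1) + (0)·(-7) = 0
  c_7 = (-2)·(-5) + (0)·(-1) + 3·2 + 4·18 + (3)·(-6) + 0·1 + (10)·(-7) = 0
Writing each c_i in base p = 2:
  c_1 = 0
  c_2 = 1 = 1·2^0
  c_3 = 1 = 1·2^0
  c_4 = 0
  c_5 = 1 = 1·2^0
  c_6 = 0
  c_7 = 0
p-restricted factor λ_0 = (0, 1, 1, 0, 1, 0, 0)

((0, 1, 1, 0, 1, 0, 0),)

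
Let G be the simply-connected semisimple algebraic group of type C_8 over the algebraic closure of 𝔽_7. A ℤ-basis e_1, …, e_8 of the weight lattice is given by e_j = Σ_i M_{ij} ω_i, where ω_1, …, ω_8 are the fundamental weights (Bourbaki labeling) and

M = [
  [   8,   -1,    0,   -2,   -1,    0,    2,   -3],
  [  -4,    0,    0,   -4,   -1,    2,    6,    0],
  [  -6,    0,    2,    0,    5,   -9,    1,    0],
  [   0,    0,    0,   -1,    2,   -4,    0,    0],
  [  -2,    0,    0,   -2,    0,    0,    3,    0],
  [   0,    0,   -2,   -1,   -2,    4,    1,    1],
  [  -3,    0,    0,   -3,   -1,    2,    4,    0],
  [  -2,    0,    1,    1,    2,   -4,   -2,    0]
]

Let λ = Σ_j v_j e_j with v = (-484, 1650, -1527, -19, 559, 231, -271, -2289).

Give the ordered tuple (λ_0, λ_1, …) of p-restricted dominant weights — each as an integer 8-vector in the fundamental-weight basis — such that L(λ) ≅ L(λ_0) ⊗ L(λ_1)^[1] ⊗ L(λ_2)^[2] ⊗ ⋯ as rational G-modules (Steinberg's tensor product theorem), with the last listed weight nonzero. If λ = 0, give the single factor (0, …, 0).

ω-coordinates c = M·v, v = (-484, 1650, -1527, -19, 559, 231, -271, -2289):
  c_1 = 8*-484 + -1*1650 + 0*-1527 + -2*-19 + -1*559 + 0*231 + 2*-271 + -3*-2289 = 282
  c_2 = -4*-484 + 0*1650 + 0*-1527 + -4*-19 + -1*559 + 2*231 + 6*-271 + 0*-2289 = 289
  c_3 = -6*-484 + 0*1650 + 2*-1527 + 0*-19 + 5*559 + -9*231 + 1*-271 + 0*-2289 = 295
  c_4 = 0*-484 + 0*1650 + 0*-1527 + -1*-19 + 2*559 + -4*231 + 0*-271 + 0*-2289 = 213
  c_5 = -2*-484 + 0*1650 + 0*-1527 + -2*-19 + 0*559 + 0*231 + 3*-271 + 0*-2289 = 193
  c_6 = 0*-484 + 0*1650 + -2*-1527 + -1*-19 + -2*559 + 4*231 + 1*-271 + 1*-2289 = 319
  c_7 = -3*-484 + 0*1650 + 0*-1527 + -3*-19 + -1*559 + 2*231 + 4*-271 + 0*-2289 = 328
  c_8 = -2*-484 + 0*1650 + 1*-1527 + 1*-19 + 2*559 + -4*231 + -2*-271 + 0*-2289 = 158
Writing each c_i in base p = 7:
  c_1 = 282 = 2·7^0 + 5·7^1 + 5·7^2
  c_2 = 289 = 2·7^0 + 6·7^1 + 5·7^2
  c_3 = 295 = 1·7^0 + 0·7^1 + 6·7^2
  c_4 = 213 = 3·7^0 + 2·7^1 + 4·7^2
  c_5 = 193 = 4·7^0 + 6·7^1 + 3·7^2
  c_6 = 319 = 4·7^0 + 3·7^1 + 6·7^2
  c_7 = 328 = 6·7^0 + 4·7^1 + 6·7^2
  c_8 = 158 = 4·7^0 + 1·7^1 + 3·7^2
λ_0 = (2, 2, 1, 3, 4, 4, 6, 4)
λ_1 = (5, 6, 0, 2, 6, 3, 4, 1)
λ_2 = (5, 5, 6, 4, 3, 6, 6, 3)

((2, 2, 1, 3, 4, 4, 6, 4), (5, 6, 0, 2, 6, 3, 4, 1), (5, 5, 6, 4, 3, 6, 6, 3))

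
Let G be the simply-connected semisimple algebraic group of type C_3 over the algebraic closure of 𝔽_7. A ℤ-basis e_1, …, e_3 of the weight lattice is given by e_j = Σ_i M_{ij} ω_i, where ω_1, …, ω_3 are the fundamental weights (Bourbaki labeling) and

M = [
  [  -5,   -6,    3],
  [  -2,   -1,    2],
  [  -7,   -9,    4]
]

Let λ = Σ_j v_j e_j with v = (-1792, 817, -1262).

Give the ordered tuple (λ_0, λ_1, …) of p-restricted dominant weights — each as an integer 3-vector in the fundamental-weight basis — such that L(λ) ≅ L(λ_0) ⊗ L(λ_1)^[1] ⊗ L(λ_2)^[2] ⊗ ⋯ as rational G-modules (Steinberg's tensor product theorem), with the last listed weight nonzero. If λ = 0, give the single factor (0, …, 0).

((6, 5, 3), (3, 6, 6), (5, 4, 2))

ω-coordinates c = M·v, v = (-1792, 817, -1262):
  c_1 = -5*-1792 + -6*817 + 3*-1262 = 272
  c_2 = -2*-1792 + -1*817 + 2*-1262 = 243
  c_3 = -7*-1792 + -9*817 + 4*-1262 = 143
Writing each c_i in base p = 7:
  c_1 = 272 = 6·7^0 + 3·7^1 + 5·7^2
  c_2 = 243 = 5·7^0 + 6·7^1 + 4·7^2
  c_3 = 143 = 3·7^0 + 6·7^1 + 2·7^2
λ_0 = (6, 5, 3)
λ_1 = (3, 6, 6)
λ_2 = (5, 4, 2)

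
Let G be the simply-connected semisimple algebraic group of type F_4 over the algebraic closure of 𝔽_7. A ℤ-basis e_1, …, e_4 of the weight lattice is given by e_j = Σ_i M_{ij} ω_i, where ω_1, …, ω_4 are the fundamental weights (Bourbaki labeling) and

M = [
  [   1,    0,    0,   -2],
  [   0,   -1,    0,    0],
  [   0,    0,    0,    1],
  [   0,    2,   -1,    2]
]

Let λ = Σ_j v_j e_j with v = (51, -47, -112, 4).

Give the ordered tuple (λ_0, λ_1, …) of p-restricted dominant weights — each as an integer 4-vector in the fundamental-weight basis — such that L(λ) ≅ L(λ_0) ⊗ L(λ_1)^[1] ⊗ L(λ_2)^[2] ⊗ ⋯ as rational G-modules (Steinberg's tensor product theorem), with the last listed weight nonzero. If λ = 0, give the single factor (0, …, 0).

((1, 5, 4, 5), (6, 6, 0, 3))

In the fundamental-weight basis, λ has coordinates c = M·v (v = (51, -47, -112, 4)):
  c_1 = 1*51 + 0*-47 + 0*-112 + -2*4 = 43
  c_2 = 0*51 + -1*-47 + 0*-112 + 0*4 = 47
  c_3 = 0*51 + 0*-47 + 0*-112 + 1*4 = 4
  c_4 = 0*51 + 2*-47 + -1*-112 + 2*4 = 26
Base-7 expansion of each c_i:
  c_1 = 43 = 1·7^0 + 6·7^1
  c_2 = 47 = 5·7^0 + 6·7^1
  c_3 = 4 = 4·7^0
  c_4 = 26 = 5·7^0 + 3·7^1
Factor λ_0 = (1, 5, 4, 5)
Factor λ_1 = (6, 6, 0, 3)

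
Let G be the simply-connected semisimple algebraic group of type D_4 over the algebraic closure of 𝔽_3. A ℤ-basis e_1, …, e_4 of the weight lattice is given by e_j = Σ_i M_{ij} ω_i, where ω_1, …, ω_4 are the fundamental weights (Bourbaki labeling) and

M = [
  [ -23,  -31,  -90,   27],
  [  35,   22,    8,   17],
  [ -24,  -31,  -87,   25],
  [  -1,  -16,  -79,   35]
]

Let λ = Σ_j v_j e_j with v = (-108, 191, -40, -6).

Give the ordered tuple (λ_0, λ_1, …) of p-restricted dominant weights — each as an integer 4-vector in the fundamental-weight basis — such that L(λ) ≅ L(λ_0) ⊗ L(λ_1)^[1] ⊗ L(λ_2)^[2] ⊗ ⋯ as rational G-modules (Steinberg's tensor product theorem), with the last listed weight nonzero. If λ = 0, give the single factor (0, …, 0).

Change of basis e → ω: c = M·v where v = (-108, 191, -40, -6):
  c_1 = (-23)·(-108) + (-31)·(191) + (-90)·(-40) + (27)·(-6) = 1
  c_2 = (35)·(-108) + 22·191 + (8)·(-40) + (17)·(-6) = 0
  c_3 = (-24)·(-108) + (-31)·(191) + (-87)·(-40) + (25)·(-6) = 1
  c_4 = (-1)·(-108) + (-16)·(191) + (-79)·(-40) + (35)·(-6) = 2
Expand coordinatewise in base 3:
  c_1 = 1 = 1·3^0
  c_2 = 0
  c_3 = 1 = 1·3^0
  c_4 = 2 = 2·3^0
λ_0 = (1, 0, 1, 2)

((1, 0, 1, 2),)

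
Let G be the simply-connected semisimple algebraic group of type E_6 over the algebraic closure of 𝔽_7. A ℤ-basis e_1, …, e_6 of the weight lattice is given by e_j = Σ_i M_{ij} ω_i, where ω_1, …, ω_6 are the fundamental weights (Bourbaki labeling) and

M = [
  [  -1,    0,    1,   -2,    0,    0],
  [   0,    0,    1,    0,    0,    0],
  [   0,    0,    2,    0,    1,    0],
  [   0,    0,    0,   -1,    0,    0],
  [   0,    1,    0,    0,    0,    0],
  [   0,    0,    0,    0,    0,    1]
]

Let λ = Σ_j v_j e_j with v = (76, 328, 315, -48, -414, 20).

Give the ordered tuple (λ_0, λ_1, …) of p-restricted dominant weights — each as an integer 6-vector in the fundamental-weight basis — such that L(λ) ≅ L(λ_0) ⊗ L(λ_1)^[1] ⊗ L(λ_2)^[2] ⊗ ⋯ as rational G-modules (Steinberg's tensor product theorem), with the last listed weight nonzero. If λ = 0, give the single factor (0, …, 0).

ω-coordinates c = M·v, v = (76, 328, 315, -48, -414, 20):
  c_1 = -1*76 + 0*328 + 1*315 + -2*-48 + 0*-414 + 0*20 = 335
  c_2 = 0*76 + 0*328 + 1*315 + 0*-48 + 0*-414 + 0*20 = 315
  c_3 = 0*76 + 0*328 + 2*315 + 0*-48 + 1*-414 + 0*20 = 216
  c_4 = 0*76 + 0*328 + 0*315 + -1*-48 + 0*-414 + 0*20 = 48
  c_5 = 0*76 + 1*328 + 0*315 + 0*-48 + 0*-414 + 0*20 = 328
  c_6 = 0*76 + 0*328 + 0*315 + 0*-48 + 0*-414 + 1*20 = 20
p = 7; digits c_i = Σ_j d_{ij}·7^j, 0 ≤ d_{ij} < 7:
  c_1 = 335 = 6·7^0 + 5·7^1 + 6·7^2
  c_2 = 315 = 0·7^0 + 3·7^1 + 6·7^2
  c_3 = 216 = 6·7^0 + 2·7^1 + 4·7^2
  c_4 = 48 = 6·7^0 + 6·7^1
  c_5 = 328 = 6·7^0 + 4·7^1 + 6·7^2
  c_6 = 20 = 6·7^0 + 2·7^1
p-restricted factor λ_0 = (6, 0, 6, 6, 6, 6)
p-restricted factor λ_1 = (5, 3, 2, 6, 4, 2)
p-restricted factor λ_2 = (6, 6, 4, 0, 6, 0)

((6, 0, 6, 6, 6, 6), (5, 3, 2, 6, 4, 2), (6, 6, 4, 0, 6, 0))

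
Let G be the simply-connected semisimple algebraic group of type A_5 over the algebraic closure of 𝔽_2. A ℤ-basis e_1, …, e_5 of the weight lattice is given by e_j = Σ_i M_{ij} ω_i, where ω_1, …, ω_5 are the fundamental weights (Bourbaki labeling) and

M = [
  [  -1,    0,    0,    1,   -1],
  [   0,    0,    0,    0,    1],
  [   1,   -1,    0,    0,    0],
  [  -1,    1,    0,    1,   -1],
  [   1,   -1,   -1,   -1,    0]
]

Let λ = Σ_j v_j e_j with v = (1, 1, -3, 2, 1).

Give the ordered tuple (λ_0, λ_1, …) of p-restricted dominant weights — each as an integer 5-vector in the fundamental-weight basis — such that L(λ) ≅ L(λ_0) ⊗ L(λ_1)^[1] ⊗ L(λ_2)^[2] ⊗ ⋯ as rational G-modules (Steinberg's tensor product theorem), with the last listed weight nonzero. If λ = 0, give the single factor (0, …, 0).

Converting to the ω-basis (c_i = row i of M dotted with v = (1, 1, -3, 2, 1)):
  c_1 = -1*1 + 0*1 + 0*-3 + 1*2 + -1*1 = 0
  c_2 = 0*1 + 0*1 + 0*-3 + 0*2 + 1*1 = 1
  c_3 = 1*1 + -1*1 + 0*-3 + 0*2 + 0*1 = 0
  c_4 = -1*1 + 1*1 + 0*-3 + 1*2 + -1*1 = 1
  c_5 = 1*1 + -1*1 + -1*-3 + -1*2 + 0*1 = 1
p = 2; digits c_i = Σ_j d_{ij}·2^j, 0 ≤ d_{ij} < 2:
  c_1 = 0
  c_2 = 1 = 1·2^0
  c_3 = 0
  c_4 = 1 = 1·2^0
  c_5 = 1 = 1·2^0
λ_0 = (0, 1, 0, 1, 1)

((0, 1, 0, 1, 1),)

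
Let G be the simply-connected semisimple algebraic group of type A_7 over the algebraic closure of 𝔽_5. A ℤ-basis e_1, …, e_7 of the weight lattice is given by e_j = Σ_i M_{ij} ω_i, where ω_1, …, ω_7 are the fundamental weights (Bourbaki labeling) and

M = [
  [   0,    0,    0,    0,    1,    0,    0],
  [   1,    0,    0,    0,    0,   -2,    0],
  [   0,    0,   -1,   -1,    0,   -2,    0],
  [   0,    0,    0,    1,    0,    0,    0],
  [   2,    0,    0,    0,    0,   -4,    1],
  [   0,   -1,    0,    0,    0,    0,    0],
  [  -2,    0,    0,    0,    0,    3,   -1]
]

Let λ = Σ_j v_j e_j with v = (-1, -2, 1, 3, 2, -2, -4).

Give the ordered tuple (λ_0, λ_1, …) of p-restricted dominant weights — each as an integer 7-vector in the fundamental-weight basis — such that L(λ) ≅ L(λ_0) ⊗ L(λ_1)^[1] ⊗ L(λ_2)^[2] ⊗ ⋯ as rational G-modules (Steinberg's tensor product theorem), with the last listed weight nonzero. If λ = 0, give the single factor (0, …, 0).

((2, 3, 0, 3, 2, 2, 0),)

Change of basis e → ω: c = M·v where v = (-1, -2, 1, 3, 2, -2, -4):
  c_1 = 0*-1 + 0*-2 + 0*1 + 0*3 + 1*2 + 0*-2 + 0*-4 = 2
  c_2 = 1*-1 + 0*-2 + 0*1 + 0*3 + 0*2 + -2*-2 + 0*-4 = 3
  c_3 = 0*-1 + 0*-2 + -1*1 + -1*3 + 0*2 + -2*-2 + 0*-4 = 0
  c_4 = 0*-1 + 0*-2 + 0*1 + 1*3 + 0*2 + 0*-2 + 0*-4 = 3
  c_5 = 2*-1 + 0*-2 + 0*1 + 0*3 + 0*2 + -4*-2 + 1*-4 = 2
  c_6 = 0*-1 + -1*-2 + 0*1 + 0*3 + 0*2 + 0*-2 + 0*-4 = 2
  c_7 = -2*-1 + 0*-2 + 0*1 + 0*3 + 0*2 + 3*-2 + -1*-4 = 0
Expand coordinatewise in base 5:
  c_1 = 2 = 2·5^0
  c_2 = 3 = 3·5^0
  c_3 = 0
  c_4 = 3 = 3·5^0
  c_5 = 2 = 2·5^0
  c_6 = 2 = 2·5^0
  c_7 = 0
Factor λ_0 = (2, 3, 0, 3, 2, 2, 0)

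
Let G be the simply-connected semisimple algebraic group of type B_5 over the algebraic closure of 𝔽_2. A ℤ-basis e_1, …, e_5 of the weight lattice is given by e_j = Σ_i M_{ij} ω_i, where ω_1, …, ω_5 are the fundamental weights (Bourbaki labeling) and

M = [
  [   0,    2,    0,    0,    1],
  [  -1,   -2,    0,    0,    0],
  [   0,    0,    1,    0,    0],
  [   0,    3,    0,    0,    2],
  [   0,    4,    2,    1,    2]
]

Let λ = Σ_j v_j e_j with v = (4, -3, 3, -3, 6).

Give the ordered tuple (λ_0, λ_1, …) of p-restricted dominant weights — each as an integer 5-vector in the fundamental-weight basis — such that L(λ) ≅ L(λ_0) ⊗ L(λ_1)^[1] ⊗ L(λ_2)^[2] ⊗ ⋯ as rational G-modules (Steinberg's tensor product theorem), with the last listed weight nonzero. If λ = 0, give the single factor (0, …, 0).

((0, 0, 1, 1, 1), (0, 1, 1, 1, 1))

In the fundamental-weight basis, λ has coordinates c = M·v (v = (4, -3, 3, -3, 6)):
  c_1 = (0)·(4) + (2)·(-3) + (0)·(3) + (0)·(-3) + (1)·(6) = 0
  c_2 = (-1)·(4) + (-2)·(-3) + (0)·(3) + (0)·(-3) + (0)·(6) = 2
  c_3 = (0)·(4) + (0)·(-3) + (1)·(3) + (0)·(-3) + (0)·(6) = 3
  c_4 = (0)·(4) + (3)·(-3) + (0)·(3) + (0)·(-3) + (2)·(6) = 3
  c_5 = (0)·(4) + (4)·(-3) + (2)·(3) + (1)·(-3) + (2)·(6) = 3
Writing each c_i in base p = 2:
  c_1 = 0
  c_2 = 2 = 0·2^0 + 1·2^1
  c_3 = 3 = 1·2^0 + 1·2^1
  c_4 = 3 = 1·2^0 + 1·2^1
  c_5 = 3 = 1·2^0 + 1·2^1
p-restricted factor λ_0 = (0, 0, 1, 1, 1)
p-restricted factor λ_1 = (0, 1, 1, 1, 1)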